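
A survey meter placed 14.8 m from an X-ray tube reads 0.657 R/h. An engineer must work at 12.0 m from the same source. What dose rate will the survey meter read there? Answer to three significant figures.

0.999 R/h

By the inverse-square law, scaling from 14.8 m to 12.0 m:
(14.8/12.0)² = 1.521, so 0.657 × 1.521 = 0.9993 R/h.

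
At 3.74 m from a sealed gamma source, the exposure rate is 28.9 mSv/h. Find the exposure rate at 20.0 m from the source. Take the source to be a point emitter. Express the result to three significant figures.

1.01 mSv/h

Intensity scales as (d₁/d₂)², so the rate at 20.0 m is
28.9 × (3.74/20.0)² = 28.9 × 0.03497 = 1.011 mSv/h.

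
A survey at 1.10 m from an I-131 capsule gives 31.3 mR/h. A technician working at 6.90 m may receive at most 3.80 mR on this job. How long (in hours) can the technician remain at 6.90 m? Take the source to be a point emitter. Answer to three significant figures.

Using I₁d₁² = I₂d₂², rate at 6.90 m:
31.3 × (1.10/6.90)² = 31.3 × 0.02541 = 0.7953 mR/h.
Stay time = 3.80 mR ÷ 0.7953 mR/h = 4.778 h.

4.78 h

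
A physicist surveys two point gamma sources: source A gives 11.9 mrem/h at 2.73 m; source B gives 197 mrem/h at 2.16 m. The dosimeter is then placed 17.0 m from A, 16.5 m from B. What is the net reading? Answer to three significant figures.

3.68 mrem/h

By superposition, sum each source's inverse-square contribution:
A: 11.9 × (2.73/17.0)² = 0.3069 mrem/h
B: 197 × (2.16/16.5)² = 3.376 mrem/h
Total = 0.3069 + 3.376 = 3.683 mrem/h.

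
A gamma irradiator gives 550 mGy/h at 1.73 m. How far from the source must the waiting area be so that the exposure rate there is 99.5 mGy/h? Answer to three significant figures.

4.07 m

Intensity scales as (d₁/d₂)², so d₂ = d₁·√(I₁/I₂).
I₁/I₂ = 550/99.5 = 5.528, so d₂ = 1.73 × √5.528 = 4.068 m.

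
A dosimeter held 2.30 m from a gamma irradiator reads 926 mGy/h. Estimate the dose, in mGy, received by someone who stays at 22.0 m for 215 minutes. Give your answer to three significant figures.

36.3 mGy

Since intensity falls as 1/r², rate at 22.0 m:
926 × (2.30/22.0)² = 926 × 0.01093 = 10.12 mGy/h.
Dose = rate × time = 10.12 mGy/h × 3.583 h = 36.26 mGy.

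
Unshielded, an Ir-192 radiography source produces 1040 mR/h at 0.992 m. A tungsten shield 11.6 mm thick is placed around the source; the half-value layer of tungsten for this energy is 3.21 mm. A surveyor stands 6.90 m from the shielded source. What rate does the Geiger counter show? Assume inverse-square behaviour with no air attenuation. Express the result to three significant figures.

Distance alone: 1040 × (0.992/6.90)² = 1040 × 0.02067 = 21.50 mR/h.
Shield: 11.6/3.21 = 3.614 half-value layers → attenuation 2^(−3.614) = 0.08167.
Combined: 21.50 × 0.08167 = 1.756 mR/h.

1.76 mR/h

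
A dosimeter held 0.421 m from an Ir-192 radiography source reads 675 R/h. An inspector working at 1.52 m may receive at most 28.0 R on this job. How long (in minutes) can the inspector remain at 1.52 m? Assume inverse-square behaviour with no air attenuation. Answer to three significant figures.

Intensity scales as (d₁/d₂)², so rate at 1.52 m:
675 × (0.421/1.52)² = 675 × 0.07671 = 51.78 R/h.
Stay time = 28.0 R ÷ 51.78 R/h = 0.5407 h = 32.44 min.

32.4 min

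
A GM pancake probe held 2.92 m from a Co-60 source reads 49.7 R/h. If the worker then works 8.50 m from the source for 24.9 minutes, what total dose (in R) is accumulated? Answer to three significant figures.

Applying the 1/r² law, rate at 8.50 m:
(2.92/8.50)² = 0.1180, so 49.7 × 0.1180 = 5.865 R/h.
Dose = rate × time = 5.865 R/h × 0.4150 h = 2.434 R.

2.43 R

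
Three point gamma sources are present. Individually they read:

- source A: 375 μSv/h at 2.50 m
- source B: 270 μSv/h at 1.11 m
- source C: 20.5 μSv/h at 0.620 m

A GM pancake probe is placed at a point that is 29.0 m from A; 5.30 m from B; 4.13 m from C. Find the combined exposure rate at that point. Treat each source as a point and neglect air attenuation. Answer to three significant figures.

Each source contributes Iᵢ·(dᵢ/rᵢ)²; contributions add.
A: 375 × (2.50/29.0)² = 2.787 μSv/h
B: 270 × (1.11/5.30)² = 11.84 μSv/h
C: 20.5 × (0.620/4.13)² = 0.4620 μSv/h
Total = 2.787 + 11.84 + 0.4620 = 15.09 μSv/h.

15.1 μSv/h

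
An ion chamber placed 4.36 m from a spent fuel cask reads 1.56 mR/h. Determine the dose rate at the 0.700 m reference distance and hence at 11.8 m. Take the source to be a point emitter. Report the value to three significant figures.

60.5 mR/h; 0.213 mR/h

By the inverse-square law,
At 0.700 m: (4.36/0.700)² = 38.80, so 1.56 × 38.80 = 60.53 mR/h
At 11.8 m: (0.700/11.8)² = 0.003519, so 60.53 × 0.003519 = 0.2130 mR/h.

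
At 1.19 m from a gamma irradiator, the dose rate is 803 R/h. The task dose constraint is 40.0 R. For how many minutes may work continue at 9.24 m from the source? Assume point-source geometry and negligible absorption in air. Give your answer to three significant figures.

Since intensity falls as 1/r², rate at 9.24 m:
803 × (1.19/9.24)² = 803 × 0.01659 = 13.32 R/h.
Stay time = 40.0 R ÷ 13.32 R/h = 3.003 h = 180.2 min.

180 min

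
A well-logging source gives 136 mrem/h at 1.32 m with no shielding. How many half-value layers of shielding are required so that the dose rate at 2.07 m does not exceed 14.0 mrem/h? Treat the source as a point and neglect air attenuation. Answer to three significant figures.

At 2.07 m, distance alone gives (1.32/2.07)² = 0.4066, so 136 × 0.4066 = 55.30 mrem/h.
Further attenuation needed: 55.30/14.0 = 3.950.
n = log₂(3.950) = 1.982 half-value layers.

1.98 half-value layers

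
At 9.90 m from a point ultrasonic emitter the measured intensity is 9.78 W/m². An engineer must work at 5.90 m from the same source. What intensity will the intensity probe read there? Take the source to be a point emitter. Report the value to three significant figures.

27.5 W/m²

Since intensity falls as 1/r², scaling from 9.90 m to 5.90 m:
9.78 × (9.90/5.90)² = 9.78 × 2.816 = 27.54 W/m².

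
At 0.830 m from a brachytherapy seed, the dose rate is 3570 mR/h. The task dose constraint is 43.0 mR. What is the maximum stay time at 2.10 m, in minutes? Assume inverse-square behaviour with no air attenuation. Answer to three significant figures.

Using I₁d₁² = I₂d₂², rate at 2.10 m:
3570 × (0.830/2.10)² = 3570 × 0.1562 = 557.6 mR/h.
Stay time = 43.0 mR ÷ 557.6 mR/h = 0.07712 h = 4.627 min.

4.63 min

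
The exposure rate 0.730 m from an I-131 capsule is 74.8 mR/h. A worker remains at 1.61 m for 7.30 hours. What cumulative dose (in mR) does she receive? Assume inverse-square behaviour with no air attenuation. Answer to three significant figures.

112 mR

By the inverse-square law, rate at 1.61 m:
74.8 × (0.730/1.61)² = 74.8 × 0.2056 = 15.38 mR/h.
Dose = rate × time = 15.38 mR/h × 7.300 h = 112.3 mR.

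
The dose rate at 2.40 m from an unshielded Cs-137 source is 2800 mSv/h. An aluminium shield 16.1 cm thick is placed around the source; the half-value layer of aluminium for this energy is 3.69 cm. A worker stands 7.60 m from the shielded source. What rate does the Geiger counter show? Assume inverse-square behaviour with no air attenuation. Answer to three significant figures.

Distance alone: (2.40/7.60)² = 0.09972, so 2800 × 0.09972 = 279.2 mSv/h.
Shield: 16.1/3.69 = 4.363 half-value layers → attenuation 2^(−4.363) = 0.04860.
Combined: 279.2 × 0.04860 = 13.57 mSv/h.

13.6 mSv/h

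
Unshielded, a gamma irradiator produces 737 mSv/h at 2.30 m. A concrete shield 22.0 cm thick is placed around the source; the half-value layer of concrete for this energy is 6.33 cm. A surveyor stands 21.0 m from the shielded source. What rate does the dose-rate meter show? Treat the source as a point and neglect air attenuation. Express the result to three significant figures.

Distance alone: 737 × (2.30/21.0)² = 737 × 0.01200 = 8.844 mSv/h.
Shield: 22.0/6.33 = 3.476 half-value layers → attenuation 2^(−3.476) = 0.08987.
Combined: 8.844 × 0.08987 = 0.7948 mSv/h.

0.795 mSv/h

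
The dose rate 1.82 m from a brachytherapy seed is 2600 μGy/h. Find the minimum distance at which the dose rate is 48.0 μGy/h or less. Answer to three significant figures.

13.4 m

Intensity scales as (d₁/d₂)², so d₂ = d₁·√(I₁/I₂).
I₁/I₂ = 2600/48.0 = 54.17, so d₂ = 1.82 × √54.17 = 13.40 m.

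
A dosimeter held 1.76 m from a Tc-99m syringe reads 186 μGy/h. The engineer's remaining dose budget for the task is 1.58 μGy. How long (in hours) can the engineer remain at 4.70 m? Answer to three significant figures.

Intensity scales as (d₁/d₂)², so rate at 4.70 m:
186 × (1.76/4.70)² = 186 × 0.1402 = 26.08 μGy/h.
Stay time = 1.58 μGy ÷ 26.08 μGy/h = 0.06058 h.

0.0606 h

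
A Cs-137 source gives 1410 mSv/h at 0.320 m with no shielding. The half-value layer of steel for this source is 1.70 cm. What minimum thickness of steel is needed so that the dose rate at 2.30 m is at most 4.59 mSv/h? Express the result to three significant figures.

At 2.30 m, distance alone gives (0.320/2.30)² = 0.01936, so 1410 × 0.01936 = 27.30 mSv/h.
Further attenuation needed: 27.30/4.59 = 5.948.
n = log₂(5.948) = 2.572 half-value layers.
Thickness = 2.572 × 1.70 cm = 4.372 cm.

4.37 cm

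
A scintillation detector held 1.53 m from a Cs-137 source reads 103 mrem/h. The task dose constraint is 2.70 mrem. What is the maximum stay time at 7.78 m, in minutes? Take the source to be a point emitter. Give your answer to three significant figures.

40.7 min

Applying the 1/r² law, rate at 7.78 m:
103 × (1.53/7.78)² = 103 × 0.03867 = 3.983 mrem/h.
Stay time = 2.70 mrem ÷ 3.983 mrem/h = 0.6779 h = 40.67 min.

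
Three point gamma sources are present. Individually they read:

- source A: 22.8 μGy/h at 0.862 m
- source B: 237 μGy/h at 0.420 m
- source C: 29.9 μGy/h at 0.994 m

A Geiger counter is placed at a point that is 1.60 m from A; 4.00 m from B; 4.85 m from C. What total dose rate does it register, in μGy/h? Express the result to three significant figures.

10.5 μGy/h

Each source contributes Iᵢ·(dᵢ/rᵢ)²; contributions add.
A: 22.8 × (0.862/1.60)² = 6.618 μGy/h
B: 237 × (0.420/4.00)² = 2.613 μGy/h
C: 29.9 × (0.994/4.85)² = 1.256 μGy/h
Total = 6.618 + 2.613 + 1.256 = 10.49 μGy/h.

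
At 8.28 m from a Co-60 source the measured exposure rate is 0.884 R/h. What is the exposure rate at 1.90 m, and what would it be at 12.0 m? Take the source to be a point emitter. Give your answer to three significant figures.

16.8 R/h; 0.421 R/h

By the inverse-square law,
At 1.90 m: 0.884 × (8.28/1.90)² = 0.884 × 18.99 = 16.79 R/h
At 12.0 m: 16.79 × (1.90/12.0)² = 16.79 × 0.02507 = 0.4209 R/h.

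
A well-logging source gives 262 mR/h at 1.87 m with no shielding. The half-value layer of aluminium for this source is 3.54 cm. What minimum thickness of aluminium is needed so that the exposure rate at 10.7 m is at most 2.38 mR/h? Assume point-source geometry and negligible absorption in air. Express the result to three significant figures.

6.19 cm

At 10.7 m, distance alone gives (1.87/10.7)² = 0.03054, so 262 × 0.03054 = 8.001 mR/h.
Further attenuation needed: 8.001/2.38 = 3.362.
n = log₂(3.362) = 1.749 half-value layers.
Thickness = 1.749 × 3.54 cm = 6.191 cm.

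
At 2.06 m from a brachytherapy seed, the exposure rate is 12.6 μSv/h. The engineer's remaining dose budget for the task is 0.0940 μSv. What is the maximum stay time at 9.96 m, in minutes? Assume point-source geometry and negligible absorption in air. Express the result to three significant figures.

10.5 min

Since intensity falls as 1/r², rate at 9.96 m:
12.6 × (2.06/9.96)² = 12.6 × 0.04278 = 0.5390 μSv/h.
Stay time = 0.0940 μSv ÷ 0.5390 μSv/h = 0.1744 h = 10.46 min.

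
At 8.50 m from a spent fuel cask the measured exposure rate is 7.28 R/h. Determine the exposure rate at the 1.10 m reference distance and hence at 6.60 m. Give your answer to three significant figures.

435 R/h; 12.1 R/h

Using I₁d₁² = I₂d₂²,
At 1.10 m: (8.50/1.10)² = 59.71, so 7.28 × 59.71 = 434.7 R/h
At 6.60 m: 434.7 × (1.10/6.60)² = 434.7 × 0.02778 = 12.08 R/h.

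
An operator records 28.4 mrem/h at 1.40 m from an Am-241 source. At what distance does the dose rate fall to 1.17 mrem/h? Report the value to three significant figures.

Applying the 1/r² law, d₂ = d₁·√(I₁/I₂).
I₁/I₂ = 28.4/1.17 = 24.27, so d₂ = 1.40 × √24.27 = 6.897 m.

6.90 m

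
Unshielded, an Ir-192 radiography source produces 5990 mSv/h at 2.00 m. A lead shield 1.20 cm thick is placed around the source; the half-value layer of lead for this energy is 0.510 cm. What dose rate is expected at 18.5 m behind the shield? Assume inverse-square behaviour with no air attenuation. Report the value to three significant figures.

13.7 mSv/h

Distance alone: (2.00/18.5)² = 0.01169, so 5990 × 0.01169 = 70.02 mSv/h.
Shield: 1.20/0.510 = 2.353 half-value layers → attenuation 2^(−2.353) = 0.1957.
Combined: 70.02 × 0.1957 = 13.70 mSv/h.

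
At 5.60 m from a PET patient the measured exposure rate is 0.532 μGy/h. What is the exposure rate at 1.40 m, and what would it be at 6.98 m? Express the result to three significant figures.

By the inverse-square law,
At 1.40 m: (5.60/1.40)² = 16.00, so 0.532 × 16.00 = 8.512 μGy/h
At 6.98 m: (1.40/6.98)² = 0.04023, so 8.512 × 0.04023 = 0.3424 μGy/h.

8.51 μGy/h; 0.342 μGy/h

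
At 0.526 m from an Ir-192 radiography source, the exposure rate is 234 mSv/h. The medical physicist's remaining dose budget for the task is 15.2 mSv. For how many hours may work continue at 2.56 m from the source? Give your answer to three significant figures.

1.54 h

Since intensity falls as 1/r², rate at 2.56 m:
234 × (0.526/2.56)² = 234 × 0.04222 = 9.879 mSv/h.
Stay time = 15.2 mSv ÷ 9.879 mSv/h = 1.539 h.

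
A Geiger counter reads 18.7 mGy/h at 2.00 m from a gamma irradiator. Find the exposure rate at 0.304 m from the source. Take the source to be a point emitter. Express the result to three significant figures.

809 mGy/h

Intensity scales as (d₁/d₂)², so the rate at 0.304 m is
18.7 × (2.00/0.304)² = 18.7 × 43.28 = 809.3 mGy/h.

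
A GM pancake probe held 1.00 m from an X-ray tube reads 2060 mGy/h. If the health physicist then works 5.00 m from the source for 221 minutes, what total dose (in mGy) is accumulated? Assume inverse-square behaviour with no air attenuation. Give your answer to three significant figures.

304 mGy

Intensity scales as (d₁/d₂)², so rate at 5.00 m:
(1.00/5.00)² = 0.04000, so 2060 × 0.04000 = 82.40 mGy/h.
Dose = rate × time = 82.40 mGy/h × 3.683 h = 303.5 mGy.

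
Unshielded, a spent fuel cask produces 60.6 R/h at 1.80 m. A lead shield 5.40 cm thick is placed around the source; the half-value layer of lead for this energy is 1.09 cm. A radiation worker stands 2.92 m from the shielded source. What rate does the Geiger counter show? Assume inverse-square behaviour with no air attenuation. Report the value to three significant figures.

0.743 R/h

Distance alone: 60.6 × (1.80/2.92)² = 60.6 × 0.3800 = 23.03 R/h.
Shield: 5.40/1.09 = 4.954 half-value layers → attenuation 2^(−4.954) = 0.03226.
Combined: 23.03 × 0.03226 = 0.7429 R/h.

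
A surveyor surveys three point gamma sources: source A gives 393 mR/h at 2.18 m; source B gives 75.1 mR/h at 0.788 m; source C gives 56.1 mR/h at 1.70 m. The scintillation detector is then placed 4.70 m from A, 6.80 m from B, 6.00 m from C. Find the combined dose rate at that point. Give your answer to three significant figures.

90.1 mR/h

Each source contributes Iᵢ·(dᵢ/rᵢ)²; contributions add.
A: 393 × (2.18/4.70)² = 84.55 mR/h
B: 75.1 × (0.788/6.80)² = 1.008 mR/h
C: 56.1 × (1.70/6.00)² = 4.504 mR/h
Total = 84.55 + 1.008 + 4.504 = 90.06 mR/h.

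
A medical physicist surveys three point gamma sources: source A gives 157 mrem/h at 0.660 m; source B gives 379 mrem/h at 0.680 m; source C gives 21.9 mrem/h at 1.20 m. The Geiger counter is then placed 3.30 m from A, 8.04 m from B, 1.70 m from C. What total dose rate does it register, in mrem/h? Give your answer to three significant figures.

By superposition, sum each source's inverse-square contribution:
A: 157 × (0.660/3.30)² = 6.280 mrem/h
B: 379 × (0.680/8.04)² = 2.711 mrem/h
C: 21.9 × (1.20/1.70)² = 10.91 mrem/h
Total = 6.280 + 2.711 + 10.91 = 19.90 mrem/h.

19.9 mrem/h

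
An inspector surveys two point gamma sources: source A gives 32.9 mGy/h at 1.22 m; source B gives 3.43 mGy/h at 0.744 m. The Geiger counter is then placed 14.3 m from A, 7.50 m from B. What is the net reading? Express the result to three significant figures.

Each source contributes Iᵢ·(dᵢ/rᵢ)²; contributions add.
A: 32.9 × (1.22/14.3)² = 0.2395 mGy/h
B: 3.43 × (0.744/7.50)² = 0.03375 mGy/h
Total = 0.2395 + 0.03375 = 0.2732 mGy/h.

0.273 mGy/h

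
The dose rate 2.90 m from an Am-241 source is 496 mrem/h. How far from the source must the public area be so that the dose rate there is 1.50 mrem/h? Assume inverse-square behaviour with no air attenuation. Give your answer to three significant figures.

52.7 m

By the inverse-square law, d₂ = d₁·√(I₁/I₂).
I₁/I₂ = 496/1.50 = 330.7, so d₂ = 2.90 × √330.7 = 52.74 m.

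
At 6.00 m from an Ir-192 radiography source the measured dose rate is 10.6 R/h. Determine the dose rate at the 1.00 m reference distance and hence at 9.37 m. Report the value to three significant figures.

Applying the 1/r² law,
At 1.00 m: (6.00/1.00)² = 36.00, so 10.6 × 36.00 = 381.6 R/h
At 9.37 m: 381.6 × (1.00/9.37)² = 381.6 × 0.01139 = 4.346 R/h.

382 R/h; 4.35 R/h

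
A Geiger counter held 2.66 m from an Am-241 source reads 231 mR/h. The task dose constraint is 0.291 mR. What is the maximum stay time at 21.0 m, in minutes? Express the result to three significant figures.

Using I₁d₁² = I₂d₂², rate at 21.0 m:
231 × (2.66/21.0)² = 231 × 0.01604 = 3.705 mR/h.
Stay time = 0.291 mR ÷ 3.705 mR/h = 0.07854 h = 4.712 min.

4.71 min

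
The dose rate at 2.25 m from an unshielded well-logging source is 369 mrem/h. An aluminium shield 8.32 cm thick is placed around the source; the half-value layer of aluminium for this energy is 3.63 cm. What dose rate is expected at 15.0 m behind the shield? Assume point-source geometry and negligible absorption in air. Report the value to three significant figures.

Distance alone: (2.25/15.0)² = 0.02250, so 369 × 0.02250 = 8.303 mrem/h.
Shield: 8.32/3.63 = 2.292 half-value layers → attenuation 2^(−2.292) = 0.2042.
Combined: 8.303 × 0.2042 = 1.695 mrem/h.

1.70 mrem/h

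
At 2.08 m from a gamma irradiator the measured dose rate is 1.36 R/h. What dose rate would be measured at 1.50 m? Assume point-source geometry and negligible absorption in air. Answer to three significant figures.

2.62 R/h

Using I₁d₁² = I₂d₂², scaling from 2.08 m to 1.50 m:
(2.08/1.50)² = 1.923, so 1.36 × 1.923 = 2.615 R/h.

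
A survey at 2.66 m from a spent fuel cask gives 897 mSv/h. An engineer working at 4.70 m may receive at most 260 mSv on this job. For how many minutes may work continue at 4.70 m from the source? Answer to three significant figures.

Using I₁d₁² = I₂d₂², rate at 4.70 m:
897 × (2.66/4.70)² = 897 × 0.3203 = 287.3 mSv/h.
Stay time = 260 mSv ÷ 287.3 mSv/h = 0.9050 h = 54.30 min.

54.3 min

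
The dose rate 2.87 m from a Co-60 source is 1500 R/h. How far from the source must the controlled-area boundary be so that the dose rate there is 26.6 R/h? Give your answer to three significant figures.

21.6 m

Applying the 1/r² law, d₂ = d₁·√(I₁/I₂).
I₁/I₂ = 1500/26.6 = 56.39, so d₂ = 2.87 × √56.39 = 21.55 m.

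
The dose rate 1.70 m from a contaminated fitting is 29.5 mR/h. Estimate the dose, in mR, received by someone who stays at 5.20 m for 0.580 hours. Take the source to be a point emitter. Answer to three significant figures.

By the inverse-square law, rate at 5.20 m:
(1.70/5.20)² = 0.1069, so 29.5 × 0.1069 = 3.154 mR/h.
Dose = rate × time = 3.154 mR/h × 0.5800 h = 1.829 mR.

1.83 mR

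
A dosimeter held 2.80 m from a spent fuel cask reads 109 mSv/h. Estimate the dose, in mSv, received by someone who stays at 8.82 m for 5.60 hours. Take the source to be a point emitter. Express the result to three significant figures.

By the inverse-square law, rate at 8.82 m:
109 × (2.80/8.82)² = 109 × 0.1008 = 10.99 mSv/h.
Dose = rate × time = 10.99 mSv/h × 5.600 h = 61.54 mSv.

61.5 mSv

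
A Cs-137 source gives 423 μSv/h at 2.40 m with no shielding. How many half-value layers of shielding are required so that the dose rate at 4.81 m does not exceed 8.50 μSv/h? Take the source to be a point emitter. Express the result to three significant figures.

3.63 half-value layers

At 4.81 m, distance alone gives (2.40/4.81)² = 0.2490, so 423 × 0.2490 = 105.3 μSv/h.
Further attenuation needed: 105.3/8.50 = 12.39.
n = log₂(12.39) = 3.631 half-value layers.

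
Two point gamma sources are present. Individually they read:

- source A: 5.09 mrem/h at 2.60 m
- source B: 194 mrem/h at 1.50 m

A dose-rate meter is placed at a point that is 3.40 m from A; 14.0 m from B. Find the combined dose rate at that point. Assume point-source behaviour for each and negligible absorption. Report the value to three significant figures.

By superposition, sum each source's inverse-square contribution:
A: 5.09 × (2.60/3.40)² = 2.977 mrem/h
B: 194 × (1.50/14.0)² = 2.227 mrem/h
Total = 2.977 + 2.227 = 5.204 mrem/h.

5.20 mrem/h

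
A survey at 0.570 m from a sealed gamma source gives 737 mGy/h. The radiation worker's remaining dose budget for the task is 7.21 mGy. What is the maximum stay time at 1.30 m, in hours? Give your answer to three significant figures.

0.0509 h

Intensity scales as (d₁/d₂)², so rate at 1.30 m:
(0.570/1.30)² = 0.1922, so 737 × 0.1922 = 141.7 mGy/h.
Stay time = 7.21 mGy ÷ 141.7 mGy/h = 0.05088 h.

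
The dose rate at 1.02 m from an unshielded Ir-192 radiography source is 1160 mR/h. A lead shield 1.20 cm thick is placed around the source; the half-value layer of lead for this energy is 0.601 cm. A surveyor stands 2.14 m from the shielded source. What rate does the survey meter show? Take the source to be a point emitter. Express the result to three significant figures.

66.0 mR/h

Distance alone: (1.02/2.14)² = 0.2272, so 1160 × 0.2272 = 263.6 mR/h.
Shield: 1.20/0.601 = 1.997 half-value layers → attenuation 2^(−1.997) = 0.2505.
Combined: 263.6 × 0.2505 = 66.03 mR/h.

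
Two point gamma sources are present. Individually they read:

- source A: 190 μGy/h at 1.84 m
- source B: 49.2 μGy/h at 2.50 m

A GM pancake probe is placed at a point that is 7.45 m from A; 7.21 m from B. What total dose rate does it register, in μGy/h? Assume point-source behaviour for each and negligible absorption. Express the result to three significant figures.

17.5 μGy/h

Each source contributes Iᵢ·(dᵢ/rᵢ)²; contributions add.
A: 190 × (1.84/7.45)² = 11.59 μGy/h
B: 49.2 × (2.50/7.21)² = 5.915 μGy/h
Total = 11.59 + 5.915 = 17.50 μGy/h.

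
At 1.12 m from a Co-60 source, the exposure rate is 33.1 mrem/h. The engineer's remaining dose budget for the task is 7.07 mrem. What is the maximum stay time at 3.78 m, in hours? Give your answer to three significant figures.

Intensity scales as (d₁/d₂)², so rate at 3.78 m:
33.1 × (1.12/3.78)² = 33.1 × 0.08779 = 2.906 mrem/h.
Stay time = 7.07 mrem ÷ 2.906 mrem/h = 2.433 h.

2.43 h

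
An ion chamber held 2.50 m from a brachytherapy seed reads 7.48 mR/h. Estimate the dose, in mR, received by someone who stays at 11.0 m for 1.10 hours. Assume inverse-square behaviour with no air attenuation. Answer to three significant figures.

0.425 mR

Using I₁d₁² = I₂d₂², rate at 11.0 m:
(2.50/11.0)² = 0.05165, so 7.48 × 0.05165 = 0.3863 mR/h.
Dose = rate × time = 0.3863 mR/h × 1.100 h = 0.4249 mR.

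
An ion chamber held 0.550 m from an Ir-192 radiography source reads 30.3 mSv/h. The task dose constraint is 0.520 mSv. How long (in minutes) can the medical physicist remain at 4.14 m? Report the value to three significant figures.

58.3 min

Since intensity falls as 1/r², rate at 4.14 m:
30.3 × (0.550/4.14)² = 30.3 × 0.01765 = 0.5348 mSv/h.
Stay time = 0.520 mSv ÷ 0.5348 mSv/h = 0.9723 h = 58.34 min.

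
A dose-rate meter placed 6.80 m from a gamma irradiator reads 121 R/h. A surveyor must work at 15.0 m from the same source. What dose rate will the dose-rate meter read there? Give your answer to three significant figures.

Intensity scales as (d₁/d₂)², so scaling from 6.80 m to 15.0 m:
(6.80/15.0)² = 0.2055, so 121 × 0.2055 = 24.87 R/h.

24.9 R/h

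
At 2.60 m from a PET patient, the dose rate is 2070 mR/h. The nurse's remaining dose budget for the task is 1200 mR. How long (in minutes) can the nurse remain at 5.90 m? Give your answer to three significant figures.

179 min

Applying the 1/r² law, rate at 5.90 m:
2070 × (2.60/5.90)² = 2070 × 0.1942 = 402.0 mR/h.
Stay time = 1200 mR ÷ 402.0 mR/h = 2.985 h = 179.1 min.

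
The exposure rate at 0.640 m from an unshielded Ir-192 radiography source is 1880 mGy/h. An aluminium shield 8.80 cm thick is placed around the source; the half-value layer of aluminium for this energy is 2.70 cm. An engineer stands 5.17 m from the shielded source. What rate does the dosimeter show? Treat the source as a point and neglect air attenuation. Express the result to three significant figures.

3.01 mGy/h

Distance alone: 1880 × (0.640/5.17)² = 1880 × 0.01532 = 28.80 mGy/h.
Shield: 8.80/2.70 = 3.259 half-value layers → attenuation 2^(−3.259) = 0.1045.
Combined: 28.80 × 0.1045 = 3.010 mGy/h.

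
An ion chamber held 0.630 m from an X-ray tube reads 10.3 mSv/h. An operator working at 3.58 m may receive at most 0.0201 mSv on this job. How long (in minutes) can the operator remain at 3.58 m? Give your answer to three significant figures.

Intensity scales as (d₁/d₂)², so rate at 3.58 m:
(0.630/3.58)² = 0.03097, so 10.3 × 0.03097 = 0.3190 mSv/h.
Stay time = 0.0201 mSv ÷ 0.3190 mSv/h = 0.06301 h = 3.781 min.

3.78 min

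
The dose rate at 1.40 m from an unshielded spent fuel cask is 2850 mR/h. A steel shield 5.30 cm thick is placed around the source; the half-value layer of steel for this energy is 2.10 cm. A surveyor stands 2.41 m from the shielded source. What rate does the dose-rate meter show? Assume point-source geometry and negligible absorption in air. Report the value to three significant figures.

167 mR/h

Distance alone: 2850 × (1.40/2.41)² = 2850 × 0.3375 = 961.9 mR/h.
Shield: 5.30/2.10 = 2.524 half-value layers → attenuation 2^(−2.524) = 0.1739.
Combined: 961.9 × 0.1739 = 167.3 mR/h.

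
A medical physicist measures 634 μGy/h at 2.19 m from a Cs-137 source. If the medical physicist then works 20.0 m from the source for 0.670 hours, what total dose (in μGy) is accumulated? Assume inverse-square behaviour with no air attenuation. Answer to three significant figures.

5.09 μGy

Applying the 1/r² law, rate at 20.0 m:
(2.19/20.0)² = 0.01199, so 634 × 0.01199 = 7.602 μGy/h.
Dose = rate × time = 7.602 μGy/h × 0.6700 h = 5.093 μGy.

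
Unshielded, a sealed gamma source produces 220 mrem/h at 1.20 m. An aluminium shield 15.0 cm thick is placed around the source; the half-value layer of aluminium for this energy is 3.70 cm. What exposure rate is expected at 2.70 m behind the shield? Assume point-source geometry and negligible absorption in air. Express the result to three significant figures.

Distance alone: (1.20/2.70)² = 0.1975, so 220 × 0.1975 = 43.45 mrem/h.
Shield: 15.0/3.70 = 4.054 half-value layers → attenuation 2^(−4.054) = 0.06020.
Combined: 43.45 × 0.06020 = 2.616 mrem/h.

2.62 mrem/h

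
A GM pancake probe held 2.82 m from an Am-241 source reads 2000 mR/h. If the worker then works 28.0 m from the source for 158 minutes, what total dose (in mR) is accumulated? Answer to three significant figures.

53.4 mR

Since intensity falls as 1/r², rate at 28.0 m:
(2.82/28.0)² = 0.01014, so 2000 × 0.01014 = 20.28 mR/h.
Dose = rate × time = 20.28 mR/h × 2.633 h = 53.40 mR.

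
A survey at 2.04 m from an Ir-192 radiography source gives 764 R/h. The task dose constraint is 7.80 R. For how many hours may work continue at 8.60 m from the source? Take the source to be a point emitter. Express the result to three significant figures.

0.181 h

Using I₁d₁² = I₂d₂², rate at 8.60 m:
(2.04/8.60)² = 0.05627, so 764 × 0.05627 = 42.99 R/h.
Stay time = 7.80 R ÷ 42.99 R/h = 0.1814 h.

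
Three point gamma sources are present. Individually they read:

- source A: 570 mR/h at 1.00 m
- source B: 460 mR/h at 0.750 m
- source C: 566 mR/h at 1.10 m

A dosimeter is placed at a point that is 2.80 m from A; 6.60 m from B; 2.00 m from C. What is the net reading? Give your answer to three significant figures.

Each source contributes Iᵢ·(dᵢ/rᵢ)²; contributions add.
A: 570 × (1.00/2.80)² = 72.70 mR/h
B: 460 × (0.750/6.60)² = 5.940 mR/h
C: 566 × (1.10/2.00)² = 171.2 mR/h
Total = 72.70 + 5.940 + 171.2 = 249.8 mR/h.

250 mR/h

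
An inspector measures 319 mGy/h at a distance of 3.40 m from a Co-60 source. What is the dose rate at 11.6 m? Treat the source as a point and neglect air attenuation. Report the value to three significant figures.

Applying the 1/r² law, the rate at 11.6 m is
(3.40/11.6)² = 0.08591, so 319 × 0.08591 = 27.41 mGy/h.

27.4 mGy/h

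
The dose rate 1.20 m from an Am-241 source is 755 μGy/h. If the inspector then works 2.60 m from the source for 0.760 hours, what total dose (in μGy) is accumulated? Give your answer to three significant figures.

By the inverse-square law, rate at 2.60 m:
755 × (1.20/2.60)² = 755 × 0.2130 = 160.8 μGy/h.
Dose = rate × time = 160.8 μGy/h × 0.7600 h = 122.2 μGy.

122 μGy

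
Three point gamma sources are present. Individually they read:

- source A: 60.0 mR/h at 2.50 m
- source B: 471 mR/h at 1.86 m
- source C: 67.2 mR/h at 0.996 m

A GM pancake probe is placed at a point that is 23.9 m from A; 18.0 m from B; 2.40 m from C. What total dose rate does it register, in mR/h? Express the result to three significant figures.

17.3 mR/h

By superposition, sum each source's inverse-square contribution:
A: 60.0 × (2.50/23.9)² = 0.6565 mR/h
B: 471 × (1.86/18.0)² = 5.029 mR/h
C: 67.2 × (0.996/2.40)² = 11.57 mR/h
Total = 0.6565 + 5.029 + 11.57 = 17.26 mR/h.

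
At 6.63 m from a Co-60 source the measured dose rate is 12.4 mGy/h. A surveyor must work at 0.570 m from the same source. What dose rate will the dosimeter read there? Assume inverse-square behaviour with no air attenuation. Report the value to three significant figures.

By the inverse-square law, scaling from 6.63 m to 0.570 m:
(6.63/0.570)² = 135.3, so 12.4 × 135.3 = 1678 mGy/h.

1680 mGy/h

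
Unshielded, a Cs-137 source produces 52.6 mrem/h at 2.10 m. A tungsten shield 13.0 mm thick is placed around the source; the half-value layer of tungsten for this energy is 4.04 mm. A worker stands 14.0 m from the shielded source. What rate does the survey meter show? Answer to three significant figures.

0.127 mrem/h

Distance alone: 52.6 × (2.10/14.0)² = 52.6 × 0.02250 = 1.183 mrem/h.
Shield: 13.0/4.04 = 3.218 half-value layers → attenuation 2^(−3.218) = 0.1075.
Combined: 1.183 × 0.1075 = 0.1272 mrem/h.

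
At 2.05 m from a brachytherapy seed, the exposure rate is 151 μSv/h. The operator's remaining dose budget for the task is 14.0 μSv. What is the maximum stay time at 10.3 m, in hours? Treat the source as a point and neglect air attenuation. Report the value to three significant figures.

Using I₁d₁² = I₂d₂², rate at 10.3 m:
151 × (2.05/10.3)² = 151 × 0.03961 = 5.981 μSv/h.
Stay time = 14.0 μSv ÷ 5.981 μSv/h = 2.341 h.

2.34 h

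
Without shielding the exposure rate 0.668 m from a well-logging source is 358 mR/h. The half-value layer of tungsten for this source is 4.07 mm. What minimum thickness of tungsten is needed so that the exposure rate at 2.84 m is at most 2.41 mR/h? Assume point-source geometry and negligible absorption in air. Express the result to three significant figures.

At 2.84 m, distance alone gives (0.668/2.84)² = 0.05532, so 358 × 0.05532 = 19.80 mR/h.
Further attenuation needed: 19.80/2.41 = 8.216.
n = log₂(8.216) = 3.038 half-value layers.
Thickness = 3.038 × 4.07 mm = 12.36 mm.

12.4 mm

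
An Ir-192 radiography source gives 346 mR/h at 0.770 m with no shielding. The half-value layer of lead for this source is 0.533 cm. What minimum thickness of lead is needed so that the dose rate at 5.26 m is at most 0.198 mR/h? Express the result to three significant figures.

2.79 cm

At 5.26 m, distance alone gives 346 × (0.770/5.26)² = 346 × 0.02143 = 7.415 mR/h.
Further attenuation needed: 7.415/0.198 = 37.45.
n = log₂(37.45) = 5.227 half-value layers.
Thickness = 5.227 × 0.533 cm = 2.786 cm.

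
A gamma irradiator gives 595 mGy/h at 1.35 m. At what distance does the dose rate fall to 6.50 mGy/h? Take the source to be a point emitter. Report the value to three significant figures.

Using I₁d₁² = I₂d₂², d₂ = d₁·√(I₁/I₂).
I₁/I₂ = 595/6.50 = 91.54, so d₂ = 1.35 × √91.54 = 12.92 m.

12.9 m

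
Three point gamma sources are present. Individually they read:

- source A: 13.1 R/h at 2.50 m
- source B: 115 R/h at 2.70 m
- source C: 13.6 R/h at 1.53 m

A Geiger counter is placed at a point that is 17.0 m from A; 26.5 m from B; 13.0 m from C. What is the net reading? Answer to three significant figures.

1.67 R/h

By superposition, sum each source's inverse-square contribution:
A: 13.1 × (2.50/17.0)² = 0.2833 R/h
B: 115 × (2.70/26.5)² = 1.194 R/h
C: 13.6 × (1.53/13.0)² = 0.1884 R/h
Total = 0.2833 + 1.194 + 0.1884 = 1.666 R/h.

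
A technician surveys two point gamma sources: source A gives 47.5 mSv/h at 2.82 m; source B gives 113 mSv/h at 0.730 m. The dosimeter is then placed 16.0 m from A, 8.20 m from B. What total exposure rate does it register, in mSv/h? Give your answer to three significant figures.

2.37 mSv/h

By superposition, sum each source's inverse-square contribution:
A: 47.5 × (2.82/16.0)² = 1.476 mSv/h
B: 113 × (0.730/8.20)² = 0.8956 mSv/h
Total = 1.476 + 0.8956 = 2.372 mSv/h.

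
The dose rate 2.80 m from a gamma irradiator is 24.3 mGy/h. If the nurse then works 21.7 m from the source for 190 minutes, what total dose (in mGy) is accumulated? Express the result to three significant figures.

1.28 mGy

Since intensity falls as 1/r², rate at 21.7 m:
24.3 × (2.80/21.7)² = 24.3 × 0.01665 = 0.4046 mGy/h.
Dose = rate × time = 0.4046 mGy/h × 3.167 h = 1.281 mGy.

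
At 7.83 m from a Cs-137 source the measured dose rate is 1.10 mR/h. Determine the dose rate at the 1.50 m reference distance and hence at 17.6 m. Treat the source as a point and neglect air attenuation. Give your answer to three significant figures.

Intensity scales as (d₁/d₂)², so
At 1.50 m: 1.10 × (7.83/1.50)² = 1.10 × 27.25 = 29.98 mR/h
At 17.6 m: 29.98 × (1.50/17.6)² = 29.98 × 0.007264 = 0.2178 mR/h.

30.0 mR/h; 0.218 mR/h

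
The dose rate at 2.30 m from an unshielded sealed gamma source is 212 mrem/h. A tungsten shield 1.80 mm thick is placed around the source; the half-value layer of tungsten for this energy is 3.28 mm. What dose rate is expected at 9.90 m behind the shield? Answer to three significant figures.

Distance alone: 212 × (2.30/9.90)² = 212 × 0.05397 = 11.44 mrem/h.
Shield: 1.80/3.28 = 0.5488 half-value layers → attenuation 2^(−0.5488) = 0.6836.
Combined: 11.44 × 0.6836 = 7.820 mrem/h.

7.82 mrem/h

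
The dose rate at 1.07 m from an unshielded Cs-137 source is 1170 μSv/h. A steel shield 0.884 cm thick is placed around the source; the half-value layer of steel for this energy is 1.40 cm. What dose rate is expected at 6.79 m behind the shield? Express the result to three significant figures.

18.8 μSv/h

Distance alone: (1.07/6.79)² = 0.02483, so 1170 × 0.02483 = 29.05 μSv/h.
Shield: 0.884/1.40 = 0.6314 half-value layers → attenuation 2^(−0.6314) = 0.6455.
Combined: 29.05 × 0.6455 = 18.75 μSv/h.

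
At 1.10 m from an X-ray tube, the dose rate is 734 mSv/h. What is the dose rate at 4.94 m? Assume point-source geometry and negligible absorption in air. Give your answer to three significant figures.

Applying the 1/r² law, the rate at 4.94 m is
(1.10/4.94)² = 0.04958, so 734 × 0.04958 = 36.39 mSv/h.

36.4 mSv/h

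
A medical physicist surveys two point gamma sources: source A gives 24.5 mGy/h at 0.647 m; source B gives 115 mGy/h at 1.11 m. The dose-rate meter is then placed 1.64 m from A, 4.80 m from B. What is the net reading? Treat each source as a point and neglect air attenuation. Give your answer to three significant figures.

9.96 mGy/h

By superposition, sum each source's inverse-square contribution:
A: 24.5 × (0.647/1.64)² = 3.813 mGy/h
B: 115 × (1.11/4.80)² = 6.150 mGy/h
Total = 3.813 + 6.150 = 9.963 mGy/h.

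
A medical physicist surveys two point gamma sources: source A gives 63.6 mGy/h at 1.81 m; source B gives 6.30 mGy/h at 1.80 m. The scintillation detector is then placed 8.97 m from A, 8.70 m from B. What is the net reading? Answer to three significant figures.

2.86 mGy/h

Each source contributes Iᵢ·(dᵢ/rᵢ)²; contributions add.
A: 63.6 × (1.81/8.97)² = 2.590 mGy/h
B: 6.30 × (1.80/8.70)² = 0.2697 mGy/h
Total = 2.590 + 0.2697 = 2.860 mGy/h.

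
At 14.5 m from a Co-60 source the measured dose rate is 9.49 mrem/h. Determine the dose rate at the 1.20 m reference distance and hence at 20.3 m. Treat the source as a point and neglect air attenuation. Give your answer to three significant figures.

Using I₁d₁² = I₂d₂²,
At 1.20 m: (14.5/1.20)² = 146.0, so 9.49 × 146.0 = 1386 mrem/h
At 20.3 m: 1386 × (1.20/20.3)² = 1386 × 0.003494 = 4.843 mrem/h.

1390 mrem/h; 4.84 mrem/h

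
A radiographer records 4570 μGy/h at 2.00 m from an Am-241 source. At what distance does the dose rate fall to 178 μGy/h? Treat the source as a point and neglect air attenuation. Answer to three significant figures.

10.1 m

Since intensity falls as 1/r², d₂ = d₁·√(I₁/I₂).
I₁/I₂ = 4570/178 = 25.67, so d₂ = 2.00 × √25.67 = 10.13 m.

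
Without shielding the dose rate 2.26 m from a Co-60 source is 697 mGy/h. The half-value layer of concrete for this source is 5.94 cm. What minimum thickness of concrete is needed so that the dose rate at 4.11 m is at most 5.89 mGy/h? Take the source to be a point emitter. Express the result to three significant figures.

30.7 cm

At 4.11 m, distance alone gives 697 × (2.26/4.11)² = 697 × 0.3024 = 210.8 mGy/h.
Further attenuation needed: 210.8/5.89 = 35.79.
n = log₂(35.79) = 5.161 half-value layers.
Thickness = 5.161 × 5.94 cm = 30.66 cm.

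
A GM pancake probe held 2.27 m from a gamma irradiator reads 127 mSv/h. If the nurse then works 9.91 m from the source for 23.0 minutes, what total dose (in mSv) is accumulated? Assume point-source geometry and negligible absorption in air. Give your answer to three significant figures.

2.55 mSv

Applying the 1/r² law, rate at 9.91 m:
(2.27/9.91)² = 0.05247, so 127 × 0.05247 = 6.664 mSv/h.
Dose = rate × time = 6.664 mSv/h × 0.3833 h = 2.554 mSv.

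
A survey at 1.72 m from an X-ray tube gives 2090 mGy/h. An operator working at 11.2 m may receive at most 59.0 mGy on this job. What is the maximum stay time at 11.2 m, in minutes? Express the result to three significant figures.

Using I₁d₁² = I₂d₂², rate at 11.2 m:
(1.72/11.2)² = 0.02358, so 2090 × 0.02358 = 49.28 mGy/h.
Stay time = 59.0 mGy ÷ 49.28 mGy/h = 1.197 h = 71.82 min.

71.8 min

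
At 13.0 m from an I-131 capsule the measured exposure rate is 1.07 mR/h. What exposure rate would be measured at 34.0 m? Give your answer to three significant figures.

Intensity scales as (d₁/d₂)², so scaling from 13.0 m to 34.0 m:
1.07 × (13.0/34.0)² = 1.07 × 0.1462 = 0.1564 mR/h.

0.156 mR/h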